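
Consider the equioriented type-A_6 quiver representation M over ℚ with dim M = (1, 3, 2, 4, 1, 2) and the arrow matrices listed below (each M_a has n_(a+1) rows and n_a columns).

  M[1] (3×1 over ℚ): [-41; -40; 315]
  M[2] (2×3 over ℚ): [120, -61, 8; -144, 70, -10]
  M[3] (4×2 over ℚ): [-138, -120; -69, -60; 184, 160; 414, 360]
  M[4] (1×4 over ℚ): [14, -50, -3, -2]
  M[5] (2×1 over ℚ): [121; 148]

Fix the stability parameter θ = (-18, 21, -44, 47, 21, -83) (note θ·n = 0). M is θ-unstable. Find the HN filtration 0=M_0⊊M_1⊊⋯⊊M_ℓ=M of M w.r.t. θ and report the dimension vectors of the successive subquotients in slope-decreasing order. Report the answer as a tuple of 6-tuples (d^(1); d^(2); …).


Interval decomposition of M: I[1,3], I[2,2], I[2,6], I[4,4]^3, I[6,6].
HN type (ℓ=6): μ^(1)=47; μ^(2)=21; μ^(3)=-5; μ^(4)=-23/2; μ^(5)=-18; μ^(6)=-83

((0, 0, 0, 3, 0, 0); (0, 1, 0, 0, 0, 0); (0, 0, 0, 1, 1, 1); (0, 2, 2, 0, 0, 0); (1, 0, 0, 0, 0, 0); (0, 0, 0, 0, 0, 1))


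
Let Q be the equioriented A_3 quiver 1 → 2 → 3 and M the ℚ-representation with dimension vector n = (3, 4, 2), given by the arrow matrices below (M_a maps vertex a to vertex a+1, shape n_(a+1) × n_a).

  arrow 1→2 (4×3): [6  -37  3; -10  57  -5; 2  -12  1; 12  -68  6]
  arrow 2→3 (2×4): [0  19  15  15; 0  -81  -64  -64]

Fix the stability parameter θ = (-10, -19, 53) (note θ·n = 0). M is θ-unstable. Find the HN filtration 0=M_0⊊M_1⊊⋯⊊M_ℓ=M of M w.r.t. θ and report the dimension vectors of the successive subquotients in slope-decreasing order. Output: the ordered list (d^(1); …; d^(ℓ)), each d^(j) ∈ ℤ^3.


Via rank(M_{q-1}∘⋯∘M_p): M ≅ I[1,1], I[1,3]^2, I[2,2]^2.
μ_θ-semistable layers: μ^(1)=53; μ^(2)=-10; μ^(3)=-29/2; μ^(4)=-19

((0, 0, 2); (1, 0, 0); (2, 2, 0); (0, 2, 0))


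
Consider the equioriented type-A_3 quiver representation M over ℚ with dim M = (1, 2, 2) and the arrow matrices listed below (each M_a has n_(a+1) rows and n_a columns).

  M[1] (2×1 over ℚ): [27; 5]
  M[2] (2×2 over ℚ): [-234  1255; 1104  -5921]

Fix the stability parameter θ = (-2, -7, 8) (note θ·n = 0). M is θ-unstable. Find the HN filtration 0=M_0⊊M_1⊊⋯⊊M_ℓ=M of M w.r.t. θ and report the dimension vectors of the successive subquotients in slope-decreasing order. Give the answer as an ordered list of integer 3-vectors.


Barcode: M ≅ I[1,3], I[2,3]. HN layers by μ_θ (3 steps, strictly decreasing):
  μ^(1)=8; μ^(2)=-9/2; μ^(3)=-7

((0, 0, 2); (1, 1, 0); (0, 1, 0))


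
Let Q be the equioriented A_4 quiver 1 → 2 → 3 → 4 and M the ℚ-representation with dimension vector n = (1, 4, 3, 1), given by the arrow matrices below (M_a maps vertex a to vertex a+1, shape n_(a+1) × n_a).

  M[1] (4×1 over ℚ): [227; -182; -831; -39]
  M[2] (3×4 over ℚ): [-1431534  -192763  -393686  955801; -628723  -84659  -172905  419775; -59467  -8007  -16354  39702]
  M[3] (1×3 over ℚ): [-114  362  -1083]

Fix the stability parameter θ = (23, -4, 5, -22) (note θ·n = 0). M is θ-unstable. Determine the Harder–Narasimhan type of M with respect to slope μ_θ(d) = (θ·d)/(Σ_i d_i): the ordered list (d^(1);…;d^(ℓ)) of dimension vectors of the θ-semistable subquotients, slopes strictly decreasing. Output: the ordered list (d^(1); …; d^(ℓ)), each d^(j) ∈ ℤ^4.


Via rank(M_{q-1}∘⋯∘M_p): M ≅ I[1,4], I[2,2], I[2,3]^2.
μ_θ-semistable layers: μ^(1)=5; μ^(2)=1/2; μ^(3)=-4

((0, 0, 2, 0); (1, 1, 1, 1); (0, 3, 0, 0))


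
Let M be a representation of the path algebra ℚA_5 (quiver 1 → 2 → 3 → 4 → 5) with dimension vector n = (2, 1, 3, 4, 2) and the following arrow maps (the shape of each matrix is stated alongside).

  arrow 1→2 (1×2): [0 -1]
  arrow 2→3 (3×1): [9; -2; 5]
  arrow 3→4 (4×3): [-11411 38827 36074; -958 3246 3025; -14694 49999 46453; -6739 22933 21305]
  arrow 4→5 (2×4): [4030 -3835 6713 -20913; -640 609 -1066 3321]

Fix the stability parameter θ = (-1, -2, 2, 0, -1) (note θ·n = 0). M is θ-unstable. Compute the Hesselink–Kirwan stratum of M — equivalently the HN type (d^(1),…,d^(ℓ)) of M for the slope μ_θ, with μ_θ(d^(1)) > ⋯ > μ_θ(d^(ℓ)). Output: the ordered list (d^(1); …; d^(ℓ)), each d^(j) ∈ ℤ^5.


Via rank(M_{q-1}∘⋯∘M_p): M ≅ I[1,1], I[1,5], I[3,4], I[3,5], I[4,4].
μ_θ-semistable layers: μ^(1)=1; μ^(2)=1/3; μ^(3)=0; μ^(4)=-1; μ^(5)=-3/2

((0, 0, 1, 1, 0); (0, 0, 2, 2, 2); (0, 0, 0, 1, 0); (1, 0, 0, 0, 0); (1, 1, 0, 0, 0))


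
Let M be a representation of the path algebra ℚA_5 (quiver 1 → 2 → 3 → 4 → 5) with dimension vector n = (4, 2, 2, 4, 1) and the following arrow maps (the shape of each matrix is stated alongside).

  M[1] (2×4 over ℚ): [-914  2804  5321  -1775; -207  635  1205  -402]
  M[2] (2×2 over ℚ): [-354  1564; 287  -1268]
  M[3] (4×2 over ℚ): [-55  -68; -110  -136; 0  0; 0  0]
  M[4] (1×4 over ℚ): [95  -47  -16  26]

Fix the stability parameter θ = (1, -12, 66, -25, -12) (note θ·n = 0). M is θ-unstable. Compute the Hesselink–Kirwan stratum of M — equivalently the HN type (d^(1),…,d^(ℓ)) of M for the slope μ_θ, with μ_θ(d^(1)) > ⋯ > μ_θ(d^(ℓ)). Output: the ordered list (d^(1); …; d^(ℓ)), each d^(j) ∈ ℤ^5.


Interval decomposition of M: I[1,1]^2, I[1,3], I[1,5], I[4,4]^3.
HN type (ℓ=5): μ^(1)=66; μ^(2)=29/3; μ^(3)=1; μ^(4)=-11/2; μ^(5)=-25

((0, 0, 1, 0, 0); (0, 0, 1, 1, 1); (2, 0, 0, 0, 0); (2, 2, 0, 0, 0); (0, 0, 0, 3, 0))


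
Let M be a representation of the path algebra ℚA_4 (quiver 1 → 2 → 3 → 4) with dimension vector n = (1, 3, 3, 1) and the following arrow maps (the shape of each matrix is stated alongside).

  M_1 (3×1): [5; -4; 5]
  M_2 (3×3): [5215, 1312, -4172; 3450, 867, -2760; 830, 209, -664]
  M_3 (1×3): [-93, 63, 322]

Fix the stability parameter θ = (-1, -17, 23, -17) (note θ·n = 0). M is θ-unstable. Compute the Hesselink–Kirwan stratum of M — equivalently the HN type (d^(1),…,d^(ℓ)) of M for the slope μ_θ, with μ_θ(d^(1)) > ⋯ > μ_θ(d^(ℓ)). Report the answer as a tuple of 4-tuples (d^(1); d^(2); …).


Interval decomposition of M: I[1,4], I[2,2], I[2,3], I[3,3].
HN type (ℓ=4): μ^(1)=23; μ^(2)=3; μ^(3)=-9; μ^(4)=-17

((0, 0, 2, 0); (0, 0, 1, 1); (1, 1, 0, 0); (0, 2, 0, 0))


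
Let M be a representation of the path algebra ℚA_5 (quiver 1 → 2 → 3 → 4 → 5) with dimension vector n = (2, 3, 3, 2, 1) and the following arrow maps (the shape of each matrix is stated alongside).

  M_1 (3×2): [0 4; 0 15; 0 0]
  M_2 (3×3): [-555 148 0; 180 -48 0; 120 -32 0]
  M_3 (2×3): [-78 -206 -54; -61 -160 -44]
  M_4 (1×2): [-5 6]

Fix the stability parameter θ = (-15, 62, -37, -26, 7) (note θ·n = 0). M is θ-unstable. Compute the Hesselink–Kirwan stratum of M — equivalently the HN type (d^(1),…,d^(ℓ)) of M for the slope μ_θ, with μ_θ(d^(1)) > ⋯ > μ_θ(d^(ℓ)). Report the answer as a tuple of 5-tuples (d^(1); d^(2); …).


Interval decomposition of M: I[1,1], I[1,2], I[2,2], I[2,4], I[3,3], I[3,5].
HN type (ℓ=6): μ^(1)=62; μ^(2)=7; μ^(3)=-1/3; μ^(4)=-15; μ^(5)=-26; μ^(6)=-37

((0, 2, 0, 0, 0); (0, 0, 0, 0, 1); (0, 1, 1, 1, 0); (2, 0, 0, 0, 0); (0, 0, 0, 1, 0); (0, 0, 2, 0, 0))


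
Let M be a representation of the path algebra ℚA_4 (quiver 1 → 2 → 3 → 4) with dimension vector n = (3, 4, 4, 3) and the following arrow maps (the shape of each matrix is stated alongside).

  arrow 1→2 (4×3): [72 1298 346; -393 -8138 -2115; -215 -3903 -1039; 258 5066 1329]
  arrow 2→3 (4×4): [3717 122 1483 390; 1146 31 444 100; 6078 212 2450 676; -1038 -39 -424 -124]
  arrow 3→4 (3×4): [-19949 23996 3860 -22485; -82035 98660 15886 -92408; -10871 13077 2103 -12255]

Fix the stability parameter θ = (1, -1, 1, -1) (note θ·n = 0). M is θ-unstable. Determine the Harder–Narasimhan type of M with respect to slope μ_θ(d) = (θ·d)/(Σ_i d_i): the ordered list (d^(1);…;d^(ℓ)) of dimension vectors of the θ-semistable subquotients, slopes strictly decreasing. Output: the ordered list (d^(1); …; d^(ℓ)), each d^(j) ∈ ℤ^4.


Via rank(M_{q-1}∘⋯∘M_p): M ≅ I[1,2], I[1,4]^2, I[2,2], I[3,3], I[3,4].
μ_θ-semistable layers: μ^(1)=1; μ^(2)=0; μ^(3)=-1

((0, 0, 1, 0); (3, 3, 3, 3); (0, 1, 0, 0))


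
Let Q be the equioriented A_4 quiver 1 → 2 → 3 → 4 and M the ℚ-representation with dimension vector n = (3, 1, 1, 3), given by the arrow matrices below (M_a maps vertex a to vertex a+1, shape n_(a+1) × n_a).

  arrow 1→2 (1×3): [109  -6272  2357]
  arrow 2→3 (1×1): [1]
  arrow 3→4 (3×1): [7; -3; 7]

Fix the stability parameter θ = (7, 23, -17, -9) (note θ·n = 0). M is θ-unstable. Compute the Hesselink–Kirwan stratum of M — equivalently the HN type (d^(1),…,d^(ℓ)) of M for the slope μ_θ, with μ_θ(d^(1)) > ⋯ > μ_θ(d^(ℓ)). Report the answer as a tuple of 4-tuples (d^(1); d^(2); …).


Barcode: M ≅ I[1,1]^2, I[1,4], I[4,4]^2. HN layers by μ_θ (3 steps, strictly decreasing):
  μ^(1)=7; μ^(2)=1; μ^(3)=-9

((2, 0, 0, 0); (1, 1, 1, 1); (0, 0, 0, 2))


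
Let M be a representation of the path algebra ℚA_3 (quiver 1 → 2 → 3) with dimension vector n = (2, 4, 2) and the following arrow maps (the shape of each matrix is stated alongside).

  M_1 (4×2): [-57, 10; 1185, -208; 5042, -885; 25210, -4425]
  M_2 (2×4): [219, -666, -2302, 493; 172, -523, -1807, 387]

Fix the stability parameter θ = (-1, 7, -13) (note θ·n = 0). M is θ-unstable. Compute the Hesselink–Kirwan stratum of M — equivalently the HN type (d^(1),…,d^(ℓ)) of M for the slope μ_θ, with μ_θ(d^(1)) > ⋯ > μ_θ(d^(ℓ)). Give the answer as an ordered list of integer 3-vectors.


Via rank(M_{q-1}∘⋯∘M_p): M ≅ I[1,3]^2, I[2,2]^2.
μ_θ-semistable layers: μ^(1)=7; μ^(2)=-7/3

((0, 2, 0); (2, 2, 2))


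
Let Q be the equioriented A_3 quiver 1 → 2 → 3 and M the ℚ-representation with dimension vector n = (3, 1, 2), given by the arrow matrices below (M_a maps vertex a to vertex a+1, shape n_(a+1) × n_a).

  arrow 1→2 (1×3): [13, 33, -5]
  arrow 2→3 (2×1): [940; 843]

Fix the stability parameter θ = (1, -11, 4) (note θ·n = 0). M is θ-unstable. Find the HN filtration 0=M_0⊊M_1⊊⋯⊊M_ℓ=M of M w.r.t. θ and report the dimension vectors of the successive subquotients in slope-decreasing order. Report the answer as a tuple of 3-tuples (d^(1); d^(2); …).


Interval decomposition of M: I[1,1]^2, I[1,3], I[3,3].
HN type (ℓ=3): μ^(1)=4; μ^(2)=1; μ^(3)=-5

((0, 0, 2); (2, 0, 0); (1, 1, 0))


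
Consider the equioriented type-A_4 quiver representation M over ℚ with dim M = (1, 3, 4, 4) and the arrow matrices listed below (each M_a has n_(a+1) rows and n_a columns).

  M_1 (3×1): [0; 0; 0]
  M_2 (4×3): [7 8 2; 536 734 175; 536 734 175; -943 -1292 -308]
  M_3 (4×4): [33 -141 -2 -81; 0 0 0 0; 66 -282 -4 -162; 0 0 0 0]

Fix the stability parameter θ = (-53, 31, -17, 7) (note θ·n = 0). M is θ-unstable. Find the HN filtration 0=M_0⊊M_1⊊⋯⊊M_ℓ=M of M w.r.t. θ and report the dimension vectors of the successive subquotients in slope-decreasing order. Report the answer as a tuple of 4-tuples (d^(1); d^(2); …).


Interval decomposition of M: I[1,1], I[2,2], I[2,3], I[2,4], I[3,3]^2, I[4,4]^3.
HN type (ℓ=4): μ^(1)=31; μ^(2)=7; μ^(3)=-17; μ^(4)=-53

((0, 1, 0, 0); (0, 2, 2, 4); (0, 0, 2, 0); (1, 0, 0, 0))


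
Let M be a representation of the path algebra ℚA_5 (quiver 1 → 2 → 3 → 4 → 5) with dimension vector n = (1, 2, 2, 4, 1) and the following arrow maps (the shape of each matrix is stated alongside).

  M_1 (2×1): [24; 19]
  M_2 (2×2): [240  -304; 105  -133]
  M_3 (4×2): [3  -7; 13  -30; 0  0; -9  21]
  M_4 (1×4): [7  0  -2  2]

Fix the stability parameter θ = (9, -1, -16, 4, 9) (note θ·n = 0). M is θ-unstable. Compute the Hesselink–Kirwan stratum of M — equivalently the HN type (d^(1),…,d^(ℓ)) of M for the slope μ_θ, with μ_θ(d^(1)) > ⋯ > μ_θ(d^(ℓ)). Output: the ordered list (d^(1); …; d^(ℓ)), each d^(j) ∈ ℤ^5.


Interval decomposition of M: I[1,5], I[2,2], I[3,4], I[4,4]^2.
HN type (ℓ=5): μ^(1)=9; μ^(2)=4; μ^(3)=-1; μ^(4)=-8/3; μ^(5)=-16

((0, 0, 0, 0, 1); (0, 0, 0, 4, 0); (0, 1, 0, 0, 0); (1, 1, 1, 0, 0); (0, 0, 1, 0, 0))


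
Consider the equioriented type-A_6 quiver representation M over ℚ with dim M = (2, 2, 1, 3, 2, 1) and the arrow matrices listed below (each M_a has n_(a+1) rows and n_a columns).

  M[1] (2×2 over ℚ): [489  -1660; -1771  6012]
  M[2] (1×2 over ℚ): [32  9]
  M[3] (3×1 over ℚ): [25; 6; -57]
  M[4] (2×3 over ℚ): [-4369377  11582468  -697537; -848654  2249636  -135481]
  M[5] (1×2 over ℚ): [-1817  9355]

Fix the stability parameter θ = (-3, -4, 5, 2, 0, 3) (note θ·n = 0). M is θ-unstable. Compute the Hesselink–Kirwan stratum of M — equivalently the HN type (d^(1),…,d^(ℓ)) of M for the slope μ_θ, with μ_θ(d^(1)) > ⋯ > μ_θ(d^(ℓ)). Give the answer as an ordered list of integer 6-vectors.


Via rank(M_{q-1}∘⋯∘M_p): M ≅ I[1,2], I[1,6], I[4,4], I[4,5].
μ_θ-semistable layers: μ^(1)=3; μ^(2)=7/3; μ^(3)=2; μ^(4)=1; μ^(5)=-7/2

((0, 0, 0, 0, 0, 1); (0, 0, 1, 1, 1, 0); (0, 0, 0, 1, 0, 0); (0, 0, 0, 1, 1, 0); (2, 2, 0, 0, 0, 0))


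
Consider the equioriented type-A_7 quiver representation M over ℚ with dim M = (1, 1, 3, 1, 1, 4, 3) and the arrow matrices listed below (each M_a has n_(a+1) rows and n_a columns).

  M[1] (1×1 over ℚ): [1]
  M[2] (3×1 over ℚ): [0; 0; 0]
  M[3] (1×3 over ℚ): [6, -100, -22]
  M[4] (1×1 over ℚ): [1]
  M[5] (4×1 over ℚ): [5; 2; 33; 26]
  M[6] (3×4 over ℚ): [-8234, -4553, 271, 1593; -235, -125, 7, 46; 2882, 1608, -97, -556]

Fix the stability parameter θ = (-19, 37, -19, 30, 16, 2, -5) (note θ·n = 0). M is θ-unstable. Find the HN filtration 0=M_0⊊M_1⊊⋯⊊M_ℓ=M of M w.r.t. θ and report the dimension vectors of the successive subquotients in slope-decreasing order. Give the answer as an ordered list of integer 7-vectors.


Interval decomposition of M: I[1,2], I[3,3]^2, I[3,7], I[6,6], I[6,7]^2.
HN type (ℓ=5): μ^(1)=37; μ^(2)=43/4; μ^(3)=2; μ^(4)=-3/2; μ^(5)=-19

((0, 1, 0, 0, 0, 0, 0); (0, 0, 0, 1, 1, 1, 1); (0, 0, 0, 0, 0, 1, 0); (0, 0, 0, 0, 0, 2, 2); (1, 0, 3, 0, 0, 0, 0))


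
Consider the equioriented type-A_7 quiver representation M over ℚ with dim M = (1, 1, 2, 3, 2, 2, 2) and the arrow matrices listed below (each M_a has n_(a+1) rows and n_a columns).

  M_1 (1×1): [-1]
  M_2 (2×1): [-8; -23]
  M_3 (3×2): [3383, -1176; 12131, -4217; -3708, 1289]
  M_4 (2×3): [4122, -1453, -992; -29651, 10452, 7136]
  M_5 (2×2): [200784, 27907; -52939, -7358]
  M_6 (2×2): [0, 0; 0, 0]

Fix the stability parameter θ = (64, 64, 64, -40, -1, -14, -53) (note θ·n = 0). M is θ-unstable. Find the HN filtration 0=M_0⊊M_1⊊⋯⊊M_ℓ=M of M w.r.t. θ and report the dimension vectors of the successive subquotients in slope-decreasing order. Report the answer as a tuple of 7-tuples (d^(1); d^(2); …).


Interval decomposition of M: I[1,6], I[3,6], I[4,4], I[7,7]^2.
HN type (ℓ=4): μ^(1)=137/6; μ^(2)=9/4; μ^(3)=-40; μ^(4)=-53

((1, 1, 1, 1, 1, 1, 0); (0, 0, 1, 1, 1, 1, 0); (0, 0, 0, 1, 0, 0, 0); (0, 0, 0, 0, 0, 0, 2))


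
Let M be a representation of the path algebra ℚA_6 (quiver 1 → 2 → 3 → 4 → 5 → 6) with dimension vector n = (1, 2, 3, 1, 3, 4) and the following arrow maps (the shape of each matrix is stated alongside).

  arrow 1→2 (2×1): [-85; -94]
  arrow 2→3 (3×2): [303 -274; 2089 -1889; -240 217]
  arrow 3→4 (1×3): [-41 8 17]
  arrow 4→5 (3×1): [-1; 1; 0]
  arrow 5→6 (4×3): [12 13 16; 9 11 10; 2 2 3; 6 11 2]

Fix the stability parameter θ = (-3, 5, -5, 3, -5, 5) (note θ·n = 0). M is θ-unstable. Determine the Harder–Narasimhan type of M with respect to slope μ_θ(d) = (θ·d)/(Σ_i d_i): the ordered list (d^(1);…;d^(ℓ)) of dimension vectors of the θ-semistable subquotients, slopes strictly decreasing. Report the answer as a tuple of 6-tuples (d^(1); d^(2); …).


Via rank(M_{q-1}∘⋯∘M_p): M ≅ I[1,6], I[2,3], I[3,3], I[5,6]^2, I[6,6].
μ_θ-semistable layers: μ^(1)=5; μ^(2)=0; μ^(3)=-1/2; μ^(4)=-3; μ^(5)=-5

((0, 0, 0, 0, 0, 4); (0, 1, 1, 0, 0, 0); (0, 1, 1, 1, 1, 0); (1, 0, 0, 0, 0, 0); (0, 0, 1, 0, 2, 0))


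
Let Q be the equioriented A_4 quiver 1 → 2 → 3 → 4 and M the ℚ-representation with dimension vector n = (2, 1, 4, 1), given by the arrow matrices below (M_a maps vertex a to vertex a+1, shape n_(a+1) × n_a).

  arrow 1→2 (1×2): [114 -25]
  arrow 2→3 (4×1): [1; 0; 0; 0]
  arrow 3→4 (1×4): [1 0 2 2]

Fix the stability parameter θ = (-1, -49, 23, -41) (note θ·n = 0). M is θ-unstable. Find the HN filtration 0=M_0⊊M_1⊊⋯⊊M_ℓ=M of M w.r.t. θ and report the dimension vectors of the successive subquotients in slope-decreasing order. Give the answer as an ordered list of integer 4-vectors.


Via rank(M_{q-1}∘⋯∘M_p): M ≅ I[1,1], I[1,4], I[3,3]^3.
μ_θ-semistable layers: μ^(1)=23; μ^(2)=-1; μ^(3)=-9; μ^(4)=-25

((0, 0, 3, 0); (1, 0, 0, 0); (0, 0, 1, 1); (1, 1, 0, 0))


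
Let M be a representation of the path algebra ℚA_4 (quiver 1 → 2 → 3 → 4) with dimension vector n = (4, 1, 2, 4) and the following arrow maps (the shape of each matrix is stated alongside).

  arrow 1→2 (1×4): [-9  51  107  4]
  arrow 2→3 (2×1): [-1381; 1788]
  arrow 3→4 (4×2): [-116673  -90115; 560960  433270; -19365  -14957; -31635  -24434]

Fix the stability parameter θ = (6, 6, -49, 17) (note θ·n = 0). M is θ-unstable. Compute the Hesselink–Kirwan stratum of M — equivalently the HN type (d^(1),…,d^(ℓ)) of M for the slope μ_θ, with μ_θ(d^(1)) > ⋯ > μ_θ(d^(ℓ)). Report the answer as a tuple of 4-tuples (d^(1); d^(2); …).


Via rank(M_{q-1}∘⋯∘M_p): M ≅ I[1,1]^3, I[1,4], I[3,4], I[4,4]^2.
μ_θ-semistable layers: μ^(1)=17; μ^(2)=6; μ^(3)=-37/3; μ^(4)=-49

((0, 0, 0, 4); (3, 0, 0, 0); (1, 1, 1, 0); (0, 0, 1, 0))


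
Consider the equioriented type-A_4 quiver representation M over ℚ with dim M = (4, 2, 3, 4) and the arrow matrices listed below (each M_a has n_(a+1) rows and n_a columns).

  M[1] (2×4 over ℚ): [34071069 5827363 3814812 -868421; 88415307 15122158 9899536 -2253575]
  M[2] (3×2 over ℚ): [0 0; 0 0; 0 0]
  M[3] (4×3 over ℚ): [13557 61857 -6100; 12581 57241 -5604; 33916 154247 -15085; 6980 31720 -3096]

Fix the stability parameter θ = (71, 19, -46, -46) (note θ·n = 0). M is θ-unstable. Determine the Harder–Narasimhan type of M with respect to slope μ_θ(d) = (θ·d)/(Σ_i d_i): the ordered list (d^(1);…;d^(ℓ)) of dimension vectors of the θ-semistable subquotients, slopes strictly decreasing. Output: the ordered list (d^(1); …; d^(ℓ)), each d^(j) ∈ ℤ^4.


Barcode: M ≅ I[1,1]^2, I[1,2]^2, I[3,4]^3, I[4,4]. HN layers by μ_θ (3 steps, strictly decreasing):
  μ^(1)=71; μ^(2)=45; μ^(3)=-46

((2, 0, 0, 0); (2, 2, 0, 0); (0, 0, 3, 4))


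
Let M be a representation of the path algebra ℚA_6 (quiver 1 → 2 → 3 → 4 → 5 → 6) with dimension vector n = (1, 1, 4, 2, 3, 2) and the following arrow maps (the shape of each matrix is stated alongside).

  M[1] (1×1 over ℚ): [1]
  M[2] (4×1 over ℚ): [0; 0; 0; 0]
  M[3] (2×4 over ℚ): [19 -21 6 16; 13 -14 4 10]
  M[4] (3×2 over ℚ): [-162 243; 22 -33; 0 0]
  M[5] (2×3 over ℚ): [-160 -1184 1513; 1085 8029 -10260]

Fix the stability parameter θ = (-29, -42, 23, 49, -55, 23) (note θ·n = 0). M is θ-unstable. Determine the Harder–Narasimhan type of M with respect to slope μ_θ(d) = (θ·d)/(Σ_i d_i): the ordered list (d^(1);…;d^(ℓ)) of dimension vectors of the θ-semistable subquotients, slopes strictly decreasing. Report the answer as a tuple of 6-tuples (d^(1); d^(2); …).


Barcode: M ≅ I[1,2], I[3,3]^2, I[3,4], I[3,6], I[5,5], I[5,6]. HN layers by μ_θ (5 steps, strictly decreasing):
  μ^(1)=49; μ^(2)=23; μ^(3)=17/3; μ^(4)=-71/2; μ^(5)=-55

((0, 0, 0, 1, 0, 0); (0, 0, 3, 0, 0, 2); (0, 0, 1, 1, 1, 0); (1, 1, 0, 0, 0, 0); (0, 0, 0, 0, 2, 0))


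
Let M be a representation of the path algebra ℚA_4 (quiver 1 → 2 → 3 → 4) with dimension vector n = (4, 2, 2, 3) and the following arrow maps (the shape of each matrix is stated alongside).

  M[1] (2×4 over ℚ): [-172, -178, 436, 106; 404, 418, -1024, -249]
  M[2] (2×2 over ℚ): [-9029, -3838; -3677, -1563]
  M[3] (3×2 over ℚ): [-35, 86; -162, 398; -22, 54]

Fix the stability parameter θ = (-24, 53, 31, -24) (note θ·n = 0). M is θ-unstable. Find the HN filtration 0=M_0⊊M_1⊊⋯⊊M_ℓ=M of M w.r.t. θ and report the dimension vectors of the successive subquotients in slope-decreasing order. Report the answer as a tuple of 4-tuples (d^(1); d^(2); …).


Interval decomposition of M: I[1,1]^2, I[1,4]^2, I[4,4].
HN type (ℓ=2): μ^(1)=20; μ^(2)=-24

((0, 2, 2, 2); (4, 0, 0, 1))


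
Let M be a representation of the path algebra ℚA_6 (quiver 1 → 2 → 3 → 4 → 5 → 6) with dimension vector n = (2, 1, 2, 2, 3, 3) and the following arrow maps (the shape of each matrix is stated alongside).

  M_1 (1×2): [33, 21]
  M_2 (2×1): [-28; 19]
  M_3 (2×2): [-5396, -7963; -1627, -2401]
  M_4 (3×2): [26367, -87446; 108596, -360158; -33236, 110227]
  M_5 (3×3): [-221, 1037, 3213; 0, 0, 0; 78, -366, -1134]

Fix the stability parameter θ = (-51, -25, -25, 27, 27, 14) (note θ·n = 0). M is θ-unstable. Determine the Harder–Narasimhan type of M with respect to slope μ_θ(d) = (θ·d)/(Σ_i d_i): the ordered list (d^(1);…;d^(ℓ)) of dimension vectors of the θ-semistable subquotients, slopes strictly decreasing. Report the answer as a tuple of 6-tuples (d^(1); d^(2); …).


Barcode: M ≅ I[1,1], I[1,6], I[3,5], I[5,5], I[6,6]^2. HN layers by μ_θ (5 steps, strictly decreasing):
  μ^(1)=27; μ^(2)=68/3; μ^(3)=14; μ^(4)=-25; μ^(5)=-51

((0, 0, 0, 1, 2, 0); (0, 0, 0, 1, 1, 1); (0, 0, 0, 0, 0, 2); (0, 1, 2, 0, 0, 0); (2, 0, 0, 0, 0, 0))


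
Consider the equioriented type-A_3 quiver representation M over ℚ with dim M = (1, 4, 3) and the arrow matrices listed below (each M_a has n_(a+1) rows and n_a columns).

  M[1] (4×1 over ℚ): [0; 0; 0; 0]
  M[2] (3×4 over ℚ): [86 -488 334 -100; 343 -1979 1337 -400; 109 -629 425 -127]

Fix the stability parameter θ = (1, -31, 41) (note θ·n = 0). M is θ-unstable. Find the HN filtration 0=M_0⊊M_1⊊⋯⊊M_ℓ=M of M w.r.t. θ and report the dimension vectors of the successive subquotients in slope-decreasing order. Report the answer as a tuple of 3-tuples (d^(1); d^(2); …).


Barcode: M ≅ I[1,1], I[2,2], I[2,3]^3. HN layers by μ_θ (3 steps, strictly decreasing):
  μ^(1)=41; μ^(2)=1; μ^(3)=-31

((0, 0, 3); (1, 0, 0); (0, 4, 0))


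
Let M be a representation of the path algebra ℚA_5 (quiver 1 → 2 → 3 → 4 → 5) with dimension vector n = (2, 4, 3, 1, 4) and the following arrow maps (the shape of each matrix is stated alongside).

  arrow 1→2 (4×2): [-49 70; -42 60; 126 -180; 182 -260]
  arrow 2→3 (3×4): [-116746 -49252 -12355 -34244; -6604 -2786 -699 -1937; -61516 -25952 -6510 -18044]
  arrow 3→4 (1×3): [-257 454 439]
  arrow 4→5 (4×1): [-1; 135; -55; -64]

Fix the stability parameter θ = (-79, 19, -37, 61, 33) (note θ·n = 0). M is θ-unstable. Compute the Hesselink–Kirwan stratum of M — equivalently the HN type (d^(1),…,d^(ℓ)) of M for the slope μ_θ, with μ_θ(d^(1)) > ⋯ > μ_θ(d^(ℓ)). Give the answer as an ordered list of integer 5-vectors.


Via rank(M_{q-1}∘⋯∘M_p): M ≅ I[1,1], I[1,2], I[2,2], I[2,3], I[2,5], I[3,3], I[5,5]^3.
μ_θ-semistable layers: μ^(1)=47; μ^(2)=33; μ^(3)=19; μ^(4)=-9; μ^(5)=-37; μ^(6)=-79

((0, 0, 0, 1, 1); (0, 0, 0, 0, 3); (0, 2, 0, 0, 0); (0, 2, 2, 0, 0); (0, 0, 1, 0, 0); (2, 0, 0, 0, 0))


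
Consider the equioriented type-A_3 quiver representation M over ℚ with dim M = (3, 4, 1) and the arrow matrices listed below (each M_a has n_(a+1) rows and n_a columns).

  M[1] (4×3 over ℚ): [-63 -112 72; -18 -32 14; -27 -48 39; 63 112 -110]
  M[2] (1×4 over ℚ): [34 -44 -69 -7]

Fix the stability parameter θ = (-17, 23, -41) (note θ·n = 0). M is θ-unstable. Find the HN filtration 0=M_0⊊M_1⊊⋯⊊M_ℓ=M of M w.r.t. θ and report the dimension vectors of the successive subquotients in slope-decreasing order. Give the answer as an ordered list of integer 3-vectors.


Barcode: M ≅ I[1,1], I[1,2], I[1,3], I[2,2]^2. HN layers by μ_θ (3 steps, strictly decreasing):
  μ^(1)=23; μ^(2)=-9; μ^(3)=-17

((0, 3, 0); (0, 1, 1); (3, 0, 0))


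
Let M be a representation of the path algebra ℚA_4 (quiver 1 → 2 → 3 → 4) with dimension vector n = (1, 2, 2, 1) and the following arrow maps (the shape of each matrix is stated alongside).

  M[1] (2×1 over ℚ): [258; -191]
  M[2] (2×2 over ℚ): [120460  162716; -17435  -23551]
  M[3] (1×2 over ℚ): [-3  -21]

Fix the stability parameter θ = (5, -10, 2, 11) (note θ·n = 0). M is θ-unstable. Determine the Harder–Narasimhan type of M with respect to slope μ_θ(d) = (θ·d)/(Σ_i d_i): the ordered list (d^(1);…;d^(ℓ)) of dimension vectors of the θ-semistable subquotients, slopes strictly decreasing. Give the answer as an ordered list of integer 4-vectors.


Via rank(M_{q-1}∘⋯∘M_p): M ≅ I[1,4], I[2,2], I[3,3].
μ_θ-semistable layers: μ^(1)=11; μ^(2)=2; μ^(3)=-5/2; μ^(4)=-10

((0, 0, 0, 1); (0, 0, 2, 0); (1, 1, 0, 0); (0, 1, 0, 0))


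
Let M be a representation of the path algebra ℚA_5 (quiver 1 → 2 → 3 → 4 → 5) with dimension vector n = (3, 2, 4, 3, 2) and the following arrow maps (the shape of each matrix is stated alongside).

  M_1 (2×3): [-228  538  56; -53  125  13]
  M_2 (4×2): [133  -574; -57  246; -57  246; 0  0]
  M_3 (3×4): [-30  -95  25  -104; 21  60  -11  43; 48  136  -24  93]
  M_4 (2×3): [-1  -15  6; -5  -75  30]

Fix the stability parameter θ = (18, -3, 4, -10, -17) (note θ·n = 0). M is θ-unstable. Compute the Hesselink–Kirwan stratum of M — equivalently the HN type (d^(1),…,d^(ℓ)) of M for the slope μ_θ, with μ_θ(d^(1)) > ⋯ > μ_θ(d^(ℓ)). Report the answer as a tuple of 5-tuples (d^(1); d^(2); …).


Via rank(M_{q-1}∘⋯∘M_p): M ≅ I[1,1], I[1,2], I[1,3], I[3,4]^2, I[3,5], I[5,5].
μ_θ-semistable layers: μ^(1)=18; μ^(2)=15/2; μ^(3)=19/3; μ^(4)=-3; μ^(5)=-23/3; μ^(6)=-17

((1, 0, 0, 0, 0); (1, 1, 0, 0, 0); (1, 1, 1, 0, 0); (0, 0, 2, 2, 0); (0, 0, 1, 1, 1); (0, 0, 0, 0, 1))


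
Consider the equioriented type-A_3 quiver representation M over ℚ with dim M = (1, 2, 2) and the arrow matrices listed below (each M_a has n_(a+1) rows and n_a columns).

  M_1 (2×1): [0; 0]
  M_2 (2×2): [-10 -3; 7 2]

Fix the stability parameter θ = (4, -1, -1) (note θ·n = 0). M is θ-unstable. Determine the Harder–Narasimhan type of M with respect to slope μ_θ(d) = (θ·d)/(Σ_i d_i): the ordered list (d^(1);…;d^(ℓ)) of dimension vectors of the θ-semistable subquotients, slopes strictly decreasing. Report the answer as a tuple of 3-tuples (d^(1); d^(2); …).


Barcode: M ≅ I[1,1], I[2,3]^2. HN layers by μ_θ (2 steps, strictly decreasing):
  μ^(1)=4; μ^(2)=-1

((1, 0, 0); (0, 2, 2))


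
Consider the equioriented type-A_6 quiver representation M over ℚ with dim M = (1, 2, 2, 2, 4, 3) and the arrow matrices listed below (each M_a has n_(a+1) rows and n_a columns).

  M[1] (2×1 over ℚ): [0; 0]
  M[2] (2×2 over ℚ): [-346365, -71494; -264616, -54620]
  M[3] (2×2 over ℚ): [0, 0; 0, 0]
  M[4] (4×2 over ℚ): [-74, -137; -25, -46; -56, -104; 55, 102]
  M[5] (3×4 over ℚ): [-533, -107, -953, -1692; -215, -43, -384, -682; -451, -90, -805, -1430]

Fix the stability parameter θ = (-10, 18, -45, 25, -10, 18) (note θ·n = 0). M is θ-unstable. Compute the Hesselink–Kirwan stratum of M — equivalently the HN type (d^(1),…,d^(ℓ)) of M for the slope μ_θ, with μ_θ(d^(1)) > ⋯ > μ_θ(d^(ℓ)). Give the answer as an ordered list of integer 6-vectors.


Via rank(M_{q-1}∘⋯∘M_p): M ≅ I[1,1], I[2,3]^2, I[4,6]^2, I[5,5], I[5,6].
μ_θ-semistable layers: μ^(1)=18; μ^(2)=15/2; μ^(3)=-10; μ^(4)=-27/2

((0, 0, 0, 0, 0, 3); (0, 0, 0, 2, 2, 0); (1, 0, 0, 0, 2, 0); (0, 2, 2, 0, 0, 0))


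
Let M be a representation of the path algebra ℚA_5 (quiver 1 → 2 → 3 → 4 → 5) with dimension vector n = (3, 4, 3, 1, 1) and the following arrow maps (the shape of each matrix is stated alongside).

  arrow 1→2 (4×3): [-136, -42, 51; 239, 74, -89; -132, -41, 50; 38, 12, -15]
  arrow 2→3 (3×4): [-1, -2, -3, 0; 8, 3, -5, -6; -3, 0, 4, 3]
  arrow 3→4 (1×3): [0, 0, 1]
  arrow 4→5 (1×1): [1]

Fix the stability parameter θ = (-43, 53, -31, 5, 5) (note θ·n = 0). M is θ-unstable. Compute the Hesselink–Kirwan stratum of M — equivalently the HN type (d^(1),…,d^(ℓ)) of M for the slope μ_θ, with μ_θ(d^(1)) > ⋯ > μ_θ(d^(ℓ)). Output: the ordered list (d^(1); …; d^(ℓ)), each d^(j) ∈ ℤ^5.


Via rank(M_{q-1}∘⋯∘M_p): M ≅ I[1,3]^2, I[1,5], I[2,2].
μ_θ-semistable layers: μ^(1)=53; μ^(2)=11; μ^(3)=8; μ^(4)=-43

((0, 1, 0, 0, 0); (0, 2, 2, 0, 0); (0, 1, 1, 1, 1); (3, 0, 0, 0, 0))


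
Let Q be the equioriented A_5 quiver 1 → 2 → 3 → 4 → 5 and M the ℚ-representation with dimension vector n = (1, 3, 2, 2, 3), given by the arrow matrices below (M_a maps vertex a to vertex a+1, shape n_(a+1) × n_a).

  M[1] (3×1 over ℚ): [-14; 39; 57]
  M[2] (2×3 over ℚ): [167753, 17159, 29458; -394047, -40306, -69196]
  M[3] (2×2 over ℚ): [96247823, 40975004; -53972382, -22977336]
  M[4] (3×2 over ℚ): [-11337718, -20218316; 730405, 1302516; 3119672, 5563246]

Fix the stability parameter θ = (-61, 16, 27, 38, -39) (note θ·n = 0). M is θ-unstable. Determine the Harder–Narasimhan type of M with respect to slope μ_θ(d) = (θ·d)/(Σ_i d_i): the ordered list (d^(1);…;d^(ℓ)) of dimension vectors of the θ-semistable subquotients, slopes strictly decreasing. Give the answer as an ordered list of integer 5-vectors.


Barcode: M ≅ I[1,5], I[2,2], I[2,3], I[4,5], I[5,5]. HN layers by μ_θ (6 steps, strictly decreasing):
  μ^(1)=27; μ^(2)=16; μ^(3)=21/2; μ^(4)=-1/2; μ^(5)=-39; μ^(6)=-61

((0, 0, 1, 0, 0); (0, 2, 0, 0, 0); (0, 1, 1, 1, 1); (0, 0, 0, 1, 1); (0, 0, 0, 0, 1); (1, 0, 0, 0, 0))


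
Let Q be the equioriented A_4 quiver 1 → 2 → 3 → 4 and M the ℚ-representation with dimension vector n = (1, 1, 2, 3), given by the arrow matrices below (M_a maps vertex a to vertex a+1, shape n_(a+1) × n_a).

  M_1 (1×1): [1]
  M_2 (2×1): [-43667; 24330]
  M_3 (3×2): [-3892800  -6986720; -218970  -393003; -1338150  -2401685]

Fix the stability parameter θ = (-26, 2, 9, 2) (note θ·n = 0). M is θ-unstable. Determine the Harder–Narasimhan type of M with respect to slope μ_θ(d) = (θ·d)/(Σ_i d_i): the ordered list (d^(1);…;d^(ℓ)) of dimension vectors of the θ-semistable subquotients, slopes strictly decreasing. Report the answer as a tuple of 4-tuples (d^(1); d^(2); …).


Barcode: M ≅ I[1,3], I[3,4], I[4,4]^2. HN layers by μ_θ (4 steps, strictly decreasing):
  μ^(1)=9; μ^(2)=11/2; μ^(3)=2; μ^(4)=-26

((0, 0, 1, 0); (0, 0, 1, 1); (0, 1, 0, 2); (1, 0, 0, 0))


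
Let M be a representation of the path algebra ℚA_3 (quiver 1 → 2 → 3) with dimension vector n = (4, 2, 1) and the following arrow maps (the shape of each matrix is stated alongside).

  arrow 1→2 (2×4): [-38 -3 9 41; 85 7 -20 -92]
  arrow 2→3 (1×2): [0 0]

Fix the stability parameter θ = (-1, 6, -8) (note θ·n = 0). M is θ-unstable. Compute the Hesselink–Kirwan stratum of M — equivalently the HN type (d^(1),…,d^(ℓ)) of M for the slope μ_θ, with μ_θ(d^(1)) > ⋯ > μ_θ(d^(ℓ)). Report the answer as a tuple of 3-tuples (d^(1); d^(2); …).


Barcode: M ≅ I[1,1]^2, I[1,2]^2, I[3,3]. HN layers by μ_θ (3 steps, strictly decreasing):
  μ^(1)=6; μ^(2)=-1; μ^(3)=-8

((0, 2, 0); (4, 0, 0); (0, 0, 1))


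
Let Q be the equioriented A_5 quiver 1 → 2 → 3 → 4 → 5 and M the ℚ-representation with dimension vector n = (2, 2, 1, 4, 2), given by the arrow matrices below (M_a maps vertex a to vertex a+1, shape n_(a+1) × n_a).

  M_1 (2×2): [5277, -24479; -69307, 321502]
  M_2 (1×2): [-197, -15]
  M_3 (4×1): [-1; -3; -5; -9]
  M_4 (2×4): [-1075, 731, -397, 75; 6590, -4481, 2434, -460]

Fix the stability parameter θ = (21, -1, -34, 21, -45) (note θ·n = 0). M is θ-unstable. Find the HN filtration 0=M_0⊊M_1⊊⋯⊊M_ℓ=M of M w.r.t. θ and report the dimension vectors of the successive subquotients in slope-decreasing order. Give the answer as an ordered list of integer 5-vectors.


Via rank(M_{q-1}∘⋯∘M_p): M ≅ I[1,2], I[1,5], I[4,4]^2, I[4,5].
μ_θ-semistable layers: μ^(1)=21; μ^(2)=10; μ^(3)=-38/5; μ^(4)=-12

((0, 0, 0, 2, 0); (1, 1, 0, 0, 0); (1, 1, 1, 1, 1); (0, 0, 0, 1, 1))


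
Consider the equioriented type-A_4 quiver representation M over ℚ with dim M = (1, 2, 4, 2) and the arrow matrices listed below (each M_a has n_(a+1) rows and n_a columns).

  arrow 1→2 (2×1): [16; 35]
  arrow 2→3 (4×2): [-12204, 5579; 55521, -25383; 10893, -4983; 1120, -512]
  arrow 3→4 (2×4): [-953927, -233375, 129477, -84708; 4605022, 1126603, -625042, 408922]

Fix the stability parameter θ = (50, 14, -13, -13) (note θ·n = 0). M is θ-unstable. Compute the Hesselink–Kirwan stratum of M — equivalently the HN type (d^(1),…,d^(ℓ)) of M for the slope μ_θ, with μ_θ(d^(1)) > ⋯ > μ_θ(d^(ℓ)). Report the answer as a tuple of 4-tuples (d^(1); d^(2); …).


Via rank(M_{q-1}∘⋯∘M_p): M ≅ I[1,4], I[2,4], I[3,3]^2.
μ_θ-semistable layers: μ^(1)=19/2; μ^(2)=-4; μ^(3)=-13

((1, 1, 1, 1); (0, 1, 1, 1); (0, 0, 2, 0))


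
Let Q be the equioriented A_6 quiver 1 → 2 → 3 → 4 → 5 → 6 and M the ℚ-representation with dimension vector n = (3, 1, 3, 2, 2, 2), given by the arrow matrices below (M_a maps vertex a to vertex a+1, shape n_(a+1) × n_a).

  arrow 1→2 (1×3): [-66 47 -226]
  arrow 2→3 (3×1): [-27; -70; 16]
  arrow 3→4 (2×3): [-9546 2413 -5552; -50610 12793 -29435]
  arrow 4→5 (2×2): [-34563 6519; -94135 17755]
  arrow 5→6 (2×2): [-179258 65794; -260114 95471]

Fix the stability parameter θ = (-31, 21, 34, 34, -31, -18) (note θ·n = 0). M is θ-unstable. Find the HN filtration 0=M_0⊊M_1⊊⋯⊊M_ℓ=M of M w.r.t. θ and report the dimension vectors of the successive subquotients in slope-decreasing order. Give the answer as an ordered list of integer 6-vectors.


Via rank(M_{q-1}∘⋯∘M_p): M ≅ I[1,1]^2, I[1,3], I[3,4], I[3,6], I[5,6].
μ_θ-semistable layers: μ^(1)=34; μ^(2)=21; μ^(3)=19/4; μ^(4)=-18; μ^(5)=-31

((0, 0, 2, 1, 0, 0); (0, 1, 0, 0, 0, 0); (0, 0, 1, 1, 1, 1); (0, 0, 0, 0, 0, 1); (3, 0, 0, 0, 1, 0))


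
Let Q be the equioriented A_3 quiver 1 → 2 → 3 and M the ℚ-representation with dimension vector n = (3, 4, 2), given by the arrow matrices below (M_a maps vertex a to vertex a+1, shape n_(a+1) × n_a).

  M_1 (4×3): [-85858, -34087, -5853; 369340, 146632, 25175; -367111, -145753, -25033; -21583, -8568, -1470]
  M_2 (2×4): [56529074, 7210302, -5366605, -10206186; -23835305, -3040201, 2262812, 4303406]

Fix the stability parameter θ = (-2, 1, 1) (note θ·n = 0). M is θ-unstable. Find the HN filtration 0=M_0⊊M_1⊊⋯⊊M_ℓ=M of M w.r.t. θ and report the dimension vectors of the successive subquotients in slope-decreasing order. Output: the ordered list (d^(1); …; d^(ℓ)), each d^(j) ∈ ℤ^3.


Barcode: M ≅ I[1,2], I[1,3]^2, I[2,2]. HN layers by μ_θ (2 steps, strictly decreasing):
  μ^(1)=1; μ^(2)=-2

((0, 4, 2); (3, 0, 0))


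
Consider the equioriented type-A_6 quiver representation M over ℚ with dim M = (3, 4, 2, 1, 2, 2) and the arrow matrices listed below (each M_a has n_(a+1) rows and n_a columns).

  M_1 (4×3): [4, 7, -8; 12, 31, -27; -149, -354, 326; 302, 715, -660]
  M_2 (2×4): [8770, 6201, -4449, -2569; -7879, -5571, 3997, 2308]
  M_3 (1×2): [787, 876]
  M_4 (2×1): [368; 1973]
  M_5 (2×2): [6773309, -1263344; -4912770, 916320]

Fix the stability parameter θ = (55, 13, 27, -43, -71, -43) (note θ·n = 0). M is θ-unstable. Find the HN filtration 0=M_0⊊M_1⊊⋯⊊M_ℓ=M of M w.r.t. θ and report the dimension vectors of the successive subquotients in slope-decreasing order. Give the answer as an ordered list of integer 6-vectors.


Barcode: M ≅ I[1,2]^2, I[1,5], I[2,3], I[5,6], I[6,6]. HN layers by μ_θ (6 steps, strictly decreasing):
  μ^(1)=34; μ^(2)=27; μ^(3)=13; μ^(4)=-19/5; μ^(5)=-43; μ^(6)=-71

((2, 2, 0, 0, 0, 0); (0, 0, 1, 0, 0, 0); (0, 1, 0, 0, 0, 0); (1, 1, 1, 1, 1, 0); (0, 0, 0, 0, 0, 2); (0, 0, 0, 0, 1, 0))


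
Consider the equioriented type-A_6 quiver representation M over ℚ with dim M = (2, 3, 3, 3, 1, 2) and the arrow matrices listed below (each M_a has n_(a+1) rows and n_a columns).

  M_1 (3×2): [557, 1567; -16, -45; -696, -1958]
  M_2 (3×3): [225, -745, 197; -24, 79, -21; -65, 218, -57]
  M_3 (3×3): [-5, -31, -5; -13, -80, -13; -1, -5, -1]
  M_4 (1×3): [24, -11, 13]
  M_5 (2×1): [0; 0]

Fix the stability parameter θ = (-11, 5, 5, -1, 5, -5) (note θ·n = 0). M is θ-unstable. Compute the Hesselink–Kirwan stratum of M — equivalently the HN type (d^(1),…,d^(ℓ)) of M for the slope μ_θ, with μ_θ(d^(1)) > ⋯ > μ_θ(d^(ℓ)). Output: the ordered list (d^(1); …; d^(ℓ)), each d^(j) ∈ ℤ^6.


Interval decomposition of M: I[1,3], I[1,5], I[2,4], I[4,4], I[6,6]^2.
HN type (ℓ=5): μ^(1)=5; μ^(2)=3; μ^(3)=-1; μ^(4)=-5; μ^(5)=-11

((0, 1, 1, 0, 1, 0); (0, 2, 2, 2, 0, 0); (0, 0, 0, 1, 0, 0); (0, 0, 0, 0, 0, 2); (2, 0, 0, 0, 0, 0))


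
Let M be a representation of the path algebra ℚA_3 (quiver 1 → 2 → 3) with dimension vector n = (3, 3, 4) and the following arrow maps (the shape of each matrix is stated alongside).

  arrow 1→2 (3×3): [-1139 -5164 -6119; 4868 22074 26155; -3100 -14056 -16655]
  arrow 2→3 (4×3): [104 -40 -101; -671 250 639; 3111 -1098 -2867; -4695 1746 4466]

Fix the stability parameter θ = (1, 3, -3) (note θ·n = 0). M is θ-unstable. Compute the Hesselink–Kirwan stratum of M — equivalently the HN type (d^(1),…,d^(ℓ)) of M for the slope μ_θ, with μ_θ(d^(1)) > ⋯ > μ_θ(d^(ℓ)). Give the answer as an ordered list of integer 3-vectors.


Via rank(M_{q-1}∘⋯∘M_p): M ≅ I[1,2], I[1,3]^2, I[3,3]^2.
μ_θ-semistable layers: μ^(1)=3; μ^(2)=1; μ^(3)=1/3; μ^(4)=-3

((0, 1, 0); (1, 0, 0); (2, 2, 2); (0, 0, 2))


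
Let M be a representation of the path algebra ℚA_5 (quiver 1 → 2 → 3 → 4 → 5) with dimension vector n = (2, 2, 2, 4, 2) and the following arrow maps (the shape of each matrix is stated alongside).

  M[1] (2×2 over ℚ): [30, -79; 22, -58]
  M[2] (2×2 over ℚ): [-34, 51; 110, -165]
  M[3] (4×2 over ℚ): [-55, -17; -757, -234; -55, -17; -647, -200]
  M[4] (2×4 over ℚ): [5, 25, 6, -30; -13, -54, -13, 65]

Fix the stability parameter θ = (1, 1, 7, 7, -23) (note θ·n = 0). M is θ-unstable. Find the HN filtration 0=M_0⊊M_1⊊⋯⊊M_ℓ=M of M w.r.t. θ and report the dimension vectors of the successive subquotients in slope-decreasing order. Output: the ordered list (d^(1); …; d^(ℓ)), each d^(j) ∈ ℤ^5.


Interval decomposition of M: I[1,2], I[1,5], I[3,5], I[4,4]^2.
HN type (ℓ=4): μ^(1)=7; μ^(2)=1; μ^(3)=-7/5; μ^(4)=-3

((0, 0, 0, 2, 0); (1, 1, 0, 0, 0); (1, 1, 1, 1, 1); (0, 0, 1, 1, 1))


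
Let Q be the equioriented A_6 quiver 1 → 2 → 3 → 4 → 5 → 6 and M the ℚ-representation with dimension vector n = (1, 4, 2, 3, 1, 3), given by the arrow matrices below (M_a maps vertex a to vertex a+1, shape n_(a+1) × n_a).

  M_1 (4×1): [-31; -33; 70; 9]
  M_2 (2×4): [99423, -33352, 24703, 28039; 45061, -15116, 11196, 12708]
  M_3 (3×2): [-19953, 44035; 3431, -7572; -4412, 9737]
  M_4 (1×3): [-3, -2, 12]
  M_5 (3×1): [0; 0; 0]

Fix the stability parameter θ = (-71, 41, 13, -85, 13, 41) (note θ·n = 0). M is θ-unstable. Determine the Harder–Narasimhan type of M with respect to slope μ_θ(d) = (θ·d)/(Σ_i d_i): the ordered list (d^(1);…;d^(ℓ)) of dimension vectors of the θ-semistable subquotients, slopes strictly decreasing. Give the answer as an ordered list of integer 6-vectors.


Via rank(M_{q-1}∘⋯∘M_p): M ≅ I[1,5], I[2,2]^2, I[2,4], I[4,4], I[6,6]^3.
μ_θ-semistable layers: μ^(1)=41; μ^(2)=13; μ^(3)=-31/3; μ^(4)=-71; μ^(5)=-85

((0, 2, 0, 0, 0, 3); (0, 0, 0, 0, 1, 0); (0, 2, 2, 2, 0, 0); (1, 0, 0, 0, 0, 0); (0, 0, 0, 1, 0, 0))
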